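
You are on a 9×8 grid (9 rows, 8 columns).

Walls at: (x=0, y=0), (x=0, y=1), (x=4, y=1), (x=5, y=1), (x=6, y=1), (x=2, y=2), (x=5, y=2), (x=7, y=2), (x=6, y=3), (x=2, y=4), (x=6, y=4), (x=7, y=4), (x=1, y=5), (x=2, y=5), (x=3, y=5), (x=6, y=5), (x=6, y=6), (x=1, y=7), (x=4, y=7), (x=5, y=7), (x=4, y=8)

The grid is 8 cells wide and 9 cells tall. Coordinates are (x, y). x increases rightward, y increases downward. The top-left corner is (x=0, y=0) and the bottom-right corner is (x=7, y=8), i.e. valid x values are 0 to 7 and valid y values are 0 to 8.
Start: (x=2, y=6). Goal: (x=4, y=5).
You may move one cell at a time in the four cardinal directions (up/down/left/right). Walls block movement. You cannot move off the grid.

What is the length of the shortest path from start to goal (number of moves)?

Answer: Shortest path length: 3

Derivation:
BFS from (x=2, y=6) until reaching (x=4, y=5):
  Distance 0: (x=2, y=6)
  Distance 1: (x=1, y=6), (x=3, y=6), (x=2, y=7)
  Distance 2: (x=0, y=6), (x=4, y=6), (x=3, y=7), (x=2, y=8)
  Distance 3: (x=0, y=5), (x=4, y=5), (x=5, y=6), (x=0, y=7), (x=1, y=8), (x=3, y=8)  <- goal reached here
One shortest path (3 moves): (x=2, y=6) -> (x=3, y=6) -> (x=4, y=6) -> (x=4, y=5)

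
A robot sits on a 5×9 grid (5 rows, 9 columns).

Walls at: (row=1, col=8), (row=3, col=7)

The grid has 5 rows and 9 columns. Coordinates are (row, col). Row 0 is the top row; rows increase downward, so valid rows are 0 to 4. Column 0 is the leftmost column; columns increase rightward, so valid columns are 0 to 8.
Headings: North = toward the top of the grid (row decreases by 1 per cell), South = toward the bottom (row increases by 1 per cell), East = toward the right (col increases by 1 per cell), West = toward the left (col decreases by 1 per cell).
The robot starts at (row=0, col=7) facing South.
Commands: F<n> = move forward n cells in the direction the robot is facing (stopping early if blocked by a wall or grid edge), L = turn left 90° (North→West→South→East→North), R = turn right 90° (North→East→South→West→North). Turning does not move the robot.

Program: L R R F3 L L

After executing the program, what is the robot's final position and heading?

Start: (row=0, col=7), facing South
  L: turn left, now facing East
  R: turn right, now facing South
  R: turn right, now facing West
  F3: move forward 3, now at (row=0, col=4)
  L: turn left, now facing South
  L: turn left, now facing East
Final: (row=0, col=4), facing East

Answer: Final position: (row=0, col=4), facing East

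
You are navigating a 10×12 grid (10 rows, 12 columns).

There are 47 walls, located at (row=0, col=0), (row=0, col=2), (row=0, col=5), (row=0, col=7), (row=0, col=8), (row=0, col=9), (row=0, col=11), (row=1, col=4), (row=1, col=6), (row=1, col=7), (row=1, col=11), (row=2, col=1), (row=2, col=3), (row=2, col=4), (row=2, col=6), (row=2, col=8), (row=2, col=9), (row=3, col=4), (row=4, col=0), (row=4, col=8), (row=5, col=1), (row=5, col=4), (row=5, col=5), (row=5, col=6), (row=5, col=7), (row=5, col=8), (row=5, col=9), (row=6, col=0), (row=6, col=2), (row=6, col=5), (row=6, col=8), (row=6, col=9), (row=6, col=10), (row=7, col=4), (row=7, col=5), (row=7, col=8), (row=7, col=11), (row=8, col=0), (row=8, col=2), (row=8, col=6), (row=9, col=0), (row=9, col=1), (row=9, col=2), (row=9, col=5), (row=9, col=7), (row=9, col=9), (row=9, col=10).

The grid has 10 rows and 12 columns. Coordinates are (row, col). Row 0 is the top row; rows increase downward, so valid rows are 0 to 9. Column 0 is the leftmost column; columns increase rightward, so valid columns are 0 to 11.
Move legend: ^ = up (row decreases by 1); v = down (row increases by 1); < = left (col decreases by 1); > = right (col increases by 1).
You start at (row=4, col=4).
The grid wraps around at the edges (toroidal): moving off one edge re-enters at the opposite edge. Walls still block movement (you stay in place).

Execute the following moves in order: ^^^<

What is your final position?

Answer: Final position: (row=4, col=3)

Derivation:
Start: (row=4, col=4)
  [×3]^ (up): blocked, stay at (row=4, col=4)
  < (left): (row=4, col=4) -> (row=4, col=3)
Final: (row=4, col=3)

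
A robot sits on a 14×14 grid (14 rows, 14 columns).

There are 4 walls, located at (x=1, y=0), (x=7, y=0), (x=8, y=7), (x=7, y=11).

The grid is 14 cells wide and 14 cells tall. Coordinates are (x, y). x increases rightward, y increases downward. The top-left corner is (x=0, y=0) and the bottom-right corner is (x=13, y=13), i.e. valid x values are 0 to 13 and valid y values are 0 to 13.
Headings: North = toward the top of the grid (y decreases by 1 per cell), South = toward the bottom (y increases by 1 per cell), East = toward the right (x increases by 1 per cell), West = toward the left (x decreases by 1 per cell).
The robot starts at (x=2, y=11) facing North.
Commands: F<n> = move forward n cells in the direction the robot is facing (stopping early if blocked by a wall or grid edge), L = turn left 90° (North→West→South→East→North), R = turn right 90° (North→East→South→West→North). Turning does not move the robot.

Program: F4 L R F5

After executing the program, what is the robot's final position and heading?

Answer: Final position: (x=2, y=2), facing North

Derivation:
Start: (x=2, y=11), facing North
  F4: move forward 4, now at (x=2, y=7)
  L: turn left, now facing West
  R: turn right, now facing North
  F5: move forward 5, now at (x=2, y=2)
Final: (x=2, y=2), facing North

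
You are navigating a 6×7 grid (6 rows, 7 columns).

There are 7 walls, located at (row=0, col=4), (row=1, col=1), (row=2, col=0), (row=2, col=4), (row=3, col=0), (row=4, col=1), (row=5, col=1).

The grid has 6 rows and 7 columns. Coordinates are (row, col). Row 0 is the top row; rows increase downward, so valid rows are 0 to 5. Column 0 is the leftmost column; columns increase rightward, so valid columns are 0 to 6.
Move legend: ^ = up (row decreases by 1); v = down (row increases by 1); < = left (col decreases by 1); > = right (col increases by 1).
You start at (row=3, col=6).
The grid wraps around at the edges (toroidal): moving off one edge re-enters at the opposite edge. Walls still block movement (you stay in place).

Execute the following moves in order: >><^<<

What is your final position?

Answer: Final position: (row=2, col=5)

Derivation:
Start: (row=3, col=6)
  > (right): blocked, stay at (row=3, col=6)
  > (right): blocked, stay at (row=3, col=6)
  < (left): (row=3, col=6) -> (row=3, col=5)
  ^ (up): (row=3, col=5) -> (row=2, col=5)
  < (left): blocked, stay at (row=2, col=5)
  < (left): blocked, stay at (row=2, col=5)
Final: (row=2, col=5)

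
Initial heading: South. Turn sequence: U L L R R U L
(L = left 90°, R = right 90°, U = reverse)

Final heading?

Answer: Final heading: East

Derivation:
Start: South
  U (U-turn (180°)) -> North
  L (left (90° counter-clockwise)) -> West
  L (left (90° counter-clockwise)) -> South
  R (right (90° clockwise)) -> West
  R (right (90° clockwise)) -> North
  U (U-turn (180°)) -> South
  L (left (90° counter-clockwise)) -> East
Final: East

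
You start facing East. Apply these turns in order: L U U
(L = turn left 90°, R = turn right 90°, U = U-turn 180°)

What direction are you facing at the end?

Answer: Final heading: North

Derivation:
Start: East
  L (left (90° counter-clockwise)) -> North
  U (U-turn (180°)) -> South
  U (U-turn (180°)) -> North
Final: North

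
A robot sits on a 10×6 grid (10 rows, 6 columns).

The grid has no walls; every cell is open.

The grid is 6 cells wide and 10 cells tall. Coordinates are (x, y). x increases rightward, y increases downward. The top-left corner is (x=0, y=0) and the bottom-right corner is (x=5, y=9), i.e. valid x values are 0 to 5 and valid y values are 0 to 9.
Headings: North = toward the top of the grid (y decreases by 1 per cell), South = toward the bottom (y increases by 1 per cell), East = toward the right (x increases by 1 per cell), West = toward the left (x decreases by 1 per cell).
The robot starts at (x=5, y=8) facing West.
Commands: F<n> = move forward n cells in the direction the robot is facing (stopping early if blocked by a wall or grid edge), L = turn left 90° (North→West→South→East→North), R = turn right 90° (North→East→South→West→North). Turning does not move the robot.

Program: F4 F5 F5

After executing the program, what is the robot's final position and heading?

Answer: Final position: (x=0, y=8), facing West

Derivation:
Start: (x=5, y=8), facing West
  F4: move forward 4, now at (x=1, y=8)
  F5: move forward 1/5 (blocked), now at (x=0, y=8)
  F5: move forward 0/5 (blocked), now at (x=0, y=8)
Final: (x=0, y=8), facing West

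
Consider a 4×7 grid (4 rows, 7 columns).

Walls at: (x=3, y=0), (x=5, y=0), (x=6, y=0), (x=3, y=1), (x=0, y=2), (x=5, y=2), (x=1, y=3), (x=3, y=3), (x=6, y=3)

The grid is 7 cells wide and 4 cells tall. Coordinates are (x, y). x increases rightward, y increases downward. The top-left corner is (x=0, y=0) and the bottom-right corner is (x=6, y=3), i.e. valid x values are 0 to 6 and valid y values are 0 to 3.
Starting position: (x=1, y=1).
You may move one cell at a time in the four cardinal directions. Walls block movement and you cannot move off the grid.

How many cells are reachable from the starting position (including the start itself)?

BFS flood-fill from (x=1, y=1):
  Distance 0: (x=1, y=1)
  Distance 1: (x=1, y=0), (x=0, y=1), (x=2, y=1), (x=1, y=2)
  Distance 2: (x=0, y=0), (x=2, y=0), (x=2, y=2)
  Distance 3: (x=3, y=2), (x=2, y=3)
  Distance 4: (x=4, y=2)
  Distance 5: (x=4, y=1), (x=4, y=3)
  Distance 6: (x=4, y=0), (x=5, y=1), (x=5, y=3)
  Distance 7: (x=6, y=1)
  Distance 8: (x=6, y=2)
Total reachable: 18 (grid has 19 open cells total)

Answer: Reachable cells: 18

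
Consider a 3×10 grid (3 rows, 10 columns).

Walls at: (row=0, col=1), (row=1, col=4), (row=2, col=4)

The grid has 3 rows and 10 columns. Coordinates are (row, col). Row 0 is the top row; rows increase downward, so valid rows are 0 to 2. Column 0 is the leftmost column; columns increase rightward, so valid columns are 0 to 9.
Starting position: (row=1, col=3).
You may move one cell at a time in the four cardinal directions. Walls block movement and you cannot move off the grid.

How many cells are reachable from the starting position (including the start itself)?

Answer: Reachable cells: 27

Derivation:
BFS flood-fill from (row=1, col=3):
  Distance 0: (row=1, col=3)
  Distance 1: (row=0, col=3), (row=1, col=2), (row=2, col=3)
  Distance 2: (row=0, col=2), (row=0, col=4), (row=1, col=1), (row=2, col=2)
  Distance 3: (row=0, col=5), (row=1, col=0), (row=2, col=1)
  Distance 4: (row=0, col=0), (row=0, col=6), (row=1, col=5), (row=2, col=0)
  Distance 5: (row=0, col=7), (row=1, col=6), (row=2, col=5)
  Distance 6: (row=0, col=8), (row=1, col=7), (row=2, col=6)
  Distance 7: (row=0, col=9), (row=1, col=8), (row=2, col=7)
  Distance 8: (row=1, col=9), (row=2, col=8)
  Distance 9: (row=2, col=9)
Total reachable: 27 (grid has 27 open cells total)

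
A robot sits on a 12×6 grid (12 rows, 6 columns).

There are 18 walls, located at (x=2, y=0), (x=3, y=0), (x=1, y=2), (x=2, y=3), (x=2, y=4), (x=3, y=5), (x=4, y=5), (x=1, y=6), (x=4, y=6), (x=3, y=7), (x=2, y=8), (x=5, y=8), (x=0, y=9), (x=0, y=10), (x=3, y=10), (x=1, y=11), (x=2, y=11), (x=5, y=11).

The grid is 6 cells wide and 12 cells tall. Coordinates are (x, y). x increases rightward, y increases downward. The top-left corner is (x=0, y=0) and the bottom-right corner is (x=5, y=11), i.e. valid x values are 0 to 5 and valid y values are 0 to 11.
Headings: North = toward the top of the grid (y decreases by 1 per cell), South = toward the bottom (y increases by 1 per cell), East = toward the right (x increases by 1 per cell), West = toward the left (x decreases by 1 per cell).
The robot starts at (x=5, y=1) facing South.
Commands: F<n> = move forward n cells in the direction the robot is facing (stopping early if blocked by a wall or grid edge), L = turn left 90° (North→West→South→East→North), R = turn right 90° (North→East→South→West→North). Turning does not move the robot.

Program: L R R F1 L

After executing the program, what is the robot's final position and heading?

Answer: Final position: (x=4, y=1), facing South

Derivation:
Start: (x=5, y=1), facing South
  L: turn left, now facing East
  R: turn right, now facing South
  R: turn right, now facing West
  F1: move forward 1, now at (x=4, y=1)
  L: turn left, now facing South
Final: (x=4, y=1), facing South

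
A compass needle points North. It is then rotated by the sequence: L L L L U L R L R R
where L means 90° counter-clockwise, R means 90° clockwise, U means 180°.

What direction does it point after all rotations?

Answer: Final heading: West

Derivation:
Start: North
  L (left (90° counter-clockwise)) -> West
  L (left (90° counter-clockwise)) -> South
  L (left (90° counter-clockwise)) -> East
  L (left (90° counter-clockwise)) -> North
  U (U-turn (180°)) -> South
  L (left (90° counter-clockwise)) -> East
  R (right (90° clockwise)) -> South
  L (left (90° counter-clockwise)) -> East
  R (right (90° clockwise)) -> South
  R (right (90° clockwise)) -> West
Final: West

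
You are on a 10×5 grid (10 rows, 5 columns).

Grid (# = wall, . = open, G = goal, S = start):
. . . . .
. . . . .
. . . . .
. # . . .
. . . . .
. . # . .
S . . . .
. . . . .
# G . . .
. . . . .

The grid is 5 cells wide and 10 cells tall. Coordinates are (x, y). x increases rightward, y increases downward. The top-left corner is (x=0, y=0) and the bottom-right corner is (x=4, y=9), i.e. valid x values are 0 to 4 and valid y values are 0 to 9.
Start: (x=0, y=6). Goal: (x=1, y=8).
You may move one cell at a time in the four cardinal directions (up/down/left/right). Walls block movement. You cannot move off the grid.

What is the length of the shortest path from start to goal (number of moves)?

Answer: Shortest path length: 3

Derivation:
BFS from (x=0, y=6) until reaching (x=1, y=8):
  Distance 0: (x=0, y=6)
  Distance 1: (x=0, y=5), (x=1, y=6), (x=0, y=7)
  Distance 2: (x=0, y=4), (x=1, y=5), (x=2, y=6), (x=1, y=7)
  Distance 3: (x=0, y=3), (x=1, y=4), (x=3, y=6), (x=2, y=7), (x=1, y=8)  <- goal reached here
One shortest path (3 moves): (x=0, y=6) -> (x=1, y=6) -> (x=1, y=7) -> (x=1, y=8)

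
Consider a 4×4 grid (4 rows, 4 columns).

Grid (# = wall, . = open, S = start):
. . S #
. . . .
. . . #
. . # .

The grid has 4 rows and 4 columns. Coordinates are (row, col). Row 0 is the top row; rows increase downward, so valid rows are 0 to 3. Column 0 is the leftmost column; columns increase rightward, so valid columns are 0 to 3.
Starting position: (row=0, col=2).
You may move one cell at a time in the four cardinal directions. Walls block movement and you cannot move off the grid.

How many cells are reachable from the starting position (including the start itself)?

Answer: Reachable cells: 12

Derivation:
BFS flood-fill from (row=0, col=2):
  Distance 0: (row=0, col=2)
  Distance 1: (row=0, col=1), (row=1, col=2)
  Distance 2: (row=0, col=0), (row=1, col=1), (row=1, col=3), (row=2, col=2)
  Distance 3: (row=1, col=0), (row=2, col=1)
  Distance 4: (row=2, col=0), (row=3, col=1)
  Distance 5: (row=3, col=0)
Total reachable: 12 (grid has 13 open cells total)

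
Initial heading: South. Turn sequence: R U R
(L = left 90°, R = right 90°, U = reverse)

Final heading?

Answer: Final heading: South

Derivation:
Start: South
  R (right (90° clockwise)) -> West
  U (U-turn (180°)) -> East
  R (right (90° clockwise)) -> South
Final: South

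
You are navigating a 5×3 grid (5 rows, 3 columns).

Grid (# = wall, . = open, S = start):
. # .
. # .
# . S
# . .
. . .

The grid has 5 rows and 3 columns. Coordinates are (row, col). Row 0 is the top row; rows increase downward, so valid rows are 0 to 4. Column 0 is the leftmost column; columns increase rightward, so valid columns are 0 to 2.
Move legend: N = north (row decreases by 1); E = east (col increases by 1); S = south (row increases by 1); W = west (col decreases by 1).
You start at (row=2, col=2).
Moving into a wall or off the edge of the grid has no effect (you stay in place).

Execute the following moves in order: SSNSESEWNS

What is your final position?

Answer: Final position: (row=4, col=1)

Derivation:
Start: (row=2, col=2)
  S (south): (row=2, col=2) -> (row=3, col=2)
  S (south): (row=3, col=2) -> (row=4, col=2)
  N (north): (row=4, col=2) -> (row=3, col=2)
  S (south): (row=3, col=2) -> (row=4, col=2)
  E (east): blocked, stay at (row=4, col=2)
  S (south): blocked, stay at (row=4, col=2)
  E (east): blocked, stay at (row=4, col=2)
  W (west): (row=4, col=2) -> (row=4, col=1)
  N (north): (row=4, col=1) -> (row=3, col=1)
  S (south): (row=3, col=1) -> (row=4, col=1)
Final: (row=4, col=1)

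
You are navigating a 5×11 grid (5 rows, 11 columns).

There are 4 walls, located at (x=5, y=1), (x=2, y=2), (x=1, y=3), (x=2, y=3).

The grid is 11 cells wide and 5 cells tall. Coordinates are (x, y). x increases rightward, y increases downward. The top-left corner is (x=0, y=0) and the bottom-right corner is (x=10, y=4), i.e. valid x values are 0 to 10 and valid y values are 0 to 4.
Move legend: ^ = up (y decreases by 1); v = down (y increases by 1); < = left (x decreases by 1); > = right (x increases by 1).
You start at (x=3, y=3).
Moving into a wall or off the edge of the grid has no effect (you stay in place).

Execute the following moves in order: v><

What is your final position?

Answer: Final position: (x=3, y=4)

Derivation:
Start: (x=3, y=3)
  v (down): (x=3, y=3) -> (x=3, y=4)
  > (right): (x=3, y=4) -> (x=4, y=4)
  < (left): (x=4, y=4) -> (x=3, y=4)
Final: (x=3, y=4)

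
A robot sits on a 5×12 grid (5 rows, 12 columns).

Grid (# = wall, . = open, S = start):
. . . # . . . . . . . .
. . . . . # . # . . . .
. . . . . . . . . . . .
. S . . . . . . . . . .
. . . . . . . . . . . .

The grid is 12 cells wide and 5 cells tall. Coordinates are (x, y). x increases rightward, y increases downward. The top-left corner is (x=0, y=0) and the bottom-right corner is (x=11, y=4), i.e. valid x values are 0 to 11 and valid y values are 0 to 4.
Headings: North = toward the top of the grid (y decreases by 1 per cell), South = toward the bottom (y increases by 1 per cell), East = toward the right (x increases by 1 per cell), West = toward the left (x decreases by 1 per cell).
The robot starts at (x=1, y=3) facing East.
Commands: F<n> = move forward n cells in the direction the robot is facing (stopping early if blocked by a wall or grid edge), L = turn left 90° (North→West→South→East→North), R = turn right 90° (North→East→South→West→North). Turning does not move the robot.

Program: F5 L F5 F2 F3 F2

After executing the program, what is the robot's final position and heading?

Answer: Final position: (x=6, y=0), facing North

Derivation:
Start: (x=1, y=3), facing East
  F5: move forward 5, now at (x=6, y=3)
  L: turn left, now facing North
  F5: move forward 3/5 (blocked), now at (x=6, y=0)
  F2: move forward 0/2 (blocked), now at (x=6, y=0)
  F3: move forward 0/3 (blocked), now at (x=6, y=0)
  F2: move forward 0/2 (blocked), now at (x=6, y=0)
Final: (x=6, y=0), facing North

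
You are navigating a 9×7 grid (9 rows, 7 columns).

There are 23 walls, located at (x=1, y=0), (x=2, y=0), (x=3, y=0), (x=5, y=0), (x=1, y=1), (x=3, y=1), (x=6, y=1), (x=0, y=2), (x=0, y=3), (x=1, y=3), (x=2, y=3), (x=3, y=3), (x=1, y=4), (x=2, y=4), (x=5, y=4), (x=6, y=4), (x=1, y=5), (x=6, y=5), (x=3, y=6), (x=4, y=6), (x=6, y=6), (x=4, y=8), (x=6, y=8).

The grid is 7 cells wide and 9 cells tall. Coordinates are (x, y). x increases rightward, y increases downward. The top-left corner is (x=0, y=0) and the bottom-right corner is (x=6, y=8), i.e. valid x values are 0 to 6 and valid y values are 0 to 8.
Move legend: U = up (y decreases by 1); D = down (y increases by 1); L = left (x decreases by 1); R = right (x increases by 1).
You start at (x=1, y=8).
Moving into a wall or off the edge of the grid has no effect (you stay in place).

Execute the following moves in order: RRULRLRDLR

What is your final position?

Answer: Final position: (x=3, y=8)

Derivation:
Start: (x=1, y=8)
  R (right): (x=1, y=8) -> (x=2, y=8)
  R (right): (x=2, y=8) -> (x=3, y=8)
  U (up): (x=3, y=8) -> (x=3, y=7)
  L (left): (x=3, y=7) -> (x=2, y=7)
  R (right): (x=2, y=7) -> (x=3, y=7)
  L (left): (x=3, y=7) -> (x=2, y=7)
  R (right): (x=2, y=7) -> (x=3, y=7)
  D (down): (x=3, y=7) -> (x=3, y=8)
  L (left): (x=3, y=8) -> (x=2, y=8)
  R (right): (x=2, y=8) -> (x=3, y=8)
Final: (x=3, y=8)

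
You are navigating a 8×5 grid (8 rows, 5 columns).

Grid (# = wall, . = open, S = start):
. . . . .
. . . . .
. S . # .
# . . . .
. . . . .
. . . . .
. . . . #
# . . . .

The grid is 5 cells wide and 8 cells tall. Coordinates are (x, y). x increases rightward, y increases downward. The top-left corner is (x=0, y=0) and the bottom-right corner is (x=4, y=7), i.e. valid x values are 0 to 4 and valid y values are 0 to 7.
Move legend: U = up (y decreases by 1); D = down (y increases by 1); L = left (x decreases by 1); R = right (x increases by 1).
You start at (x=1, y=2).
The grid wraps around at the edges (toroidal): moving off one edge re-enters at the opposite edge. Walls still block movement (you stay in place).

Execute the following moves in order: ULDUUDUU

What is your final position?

Start: (x=1, y=2)
  U (up): (x=1, y=2) -> (x=1, y=1)
  L (left): (x=1, y=1) -> (x=0, y=1)
  D (down): (x=0, y=1) -> (x=0, y=2)
  U (up): (x=0, y=2) -> (x=0, y=1)
  U (up): (x=0, y=1) -> (x=0, y=0)
  D (down): (x=0, y=0) -> (x=0, y=1)
  U (up): (x=0, y=1) -> (x=0, y=0)
  U (up): blocked, stay at (x=0, y=0)
Final: (x=0, y=0)

Answer: Final position: (x=0, y=0)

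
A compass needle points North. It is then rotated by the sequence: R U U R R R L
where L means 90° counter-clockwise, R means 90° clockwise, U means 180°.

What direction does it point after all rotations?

Answer: Final heading: West

Derivation:
Start: North
  R (right (90° clockwise)) -> East
  U (U-turn (180°)) -> West
  U (U-turn (180°)) -> East
  R (right (90° clockwise)) -> South
  R (right (90° clockwise)) -> West
  R (right (90° clockwise)) -> North
  L (left (90° counter-clockwise)) -> West
Final: West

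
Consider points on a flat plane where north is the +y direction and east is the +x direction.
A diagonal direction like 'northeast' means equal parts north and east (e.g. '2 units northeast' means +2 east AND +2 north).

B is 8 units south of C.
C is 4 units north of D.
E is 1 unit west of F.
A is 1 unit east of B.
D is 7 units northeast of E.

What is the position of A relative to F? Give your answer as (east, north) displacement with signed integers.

Answer: A is at (east=7, north=3) relative to F.

Derivation:
Place F at the origin (east=0, north=0).
  E is 1 unit west of F: delta (east=-1, north=+0); E at (east=-1, north=0).
  D is 7 units northeast of E: delta (east=+7, north=+7); D at (east=6, north=7).
  C is 4 units north of D: delta (east=+0, north=+4); C at (east=6, north=11).
  B is 8 units south of C: delta (east=+0, north=-8); B at (east=6, north=3).
  A is 1 unit east of B: delta (east=+1, north=+0); A at (east=7, north=3).
Therefore A relative to F: (east=7, north=3).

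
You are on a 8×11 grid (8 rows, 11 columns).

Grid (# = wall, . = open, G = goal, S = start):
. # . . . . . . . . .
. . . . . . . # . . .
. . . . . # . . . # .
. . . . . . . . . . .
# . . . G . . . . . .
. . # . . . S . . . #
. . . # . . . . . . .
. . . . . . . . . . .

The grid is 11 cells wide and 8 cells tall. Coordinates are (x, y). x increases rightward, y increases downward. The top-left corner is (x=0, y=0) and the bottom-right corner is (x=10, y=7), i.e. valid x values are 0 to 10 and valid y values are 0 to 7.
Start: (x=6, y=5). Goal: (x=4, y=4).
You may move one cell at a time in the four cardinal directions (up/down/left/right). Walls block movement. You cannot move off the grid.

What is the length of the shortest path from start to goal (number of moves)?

BFS from (x=6, y=5) until reaching (x=4, y=4):
  Distance 0: (x=6, y=5)
  Distance 1: (x=6, y=4), (x=5, y=5), (x=7, y=5), (x=6, y=6)
  Distance 2: (x=6, y=3), (x=5, y=4), (x=7, y=4), (x=4, y=5), (x=8, y=5), (x=5, y=6), (x=7, y=6), (x=6, y=7)
  Distance 3: (x=6, y=2), (x=5, y=3), (x=7, y=3), (x=4, y=4), (x=8, y=4), (x=3, y=5), (x=9, y=5), (x=4, y=6), (x=8, y=6), (x=5, y=7), (x=7, y=7)  <- goal reached here
One shortest path (3 moves): (x=6, y=5) -> (x=5, y=5) -> (x=4, y=5) -> (x=4, y=4)

Answer: Shortest path length: 3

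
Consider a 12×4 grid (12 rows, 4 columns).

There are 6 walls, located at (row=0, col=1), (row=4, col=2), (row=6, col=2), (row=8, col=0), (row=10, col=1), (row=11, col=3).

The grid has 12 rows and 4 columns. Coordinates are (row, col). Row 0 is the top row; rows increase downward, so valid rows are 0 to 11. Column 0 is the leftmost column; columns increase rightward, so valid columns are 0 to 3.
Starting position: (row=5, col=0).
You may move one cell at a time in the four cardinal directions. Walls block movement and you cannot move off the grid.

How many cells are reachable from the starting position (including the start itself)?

BFS flood-fill from (row=5, col=0):
  Distance 0: (row=5, col=0)
  Distance 1: (row=4, col=0), (row=5, col=1), (row=6, col=0)
  Distance 2: (row=3, col=0), (row=4, col=1), (row=5, col=2), (row=6, col=1), (row=7, col=0)
  Distance 3: (row=2, col=0), (row=3, col=1), (row=5, col=3), (row=7, col=1)
  Distance 4: (row=1, col=0), (row=2, col=1), (row=3, col=2), (row=4, col=3), (row=6, col=3), (row=7, col=2), (row=8, col=1)
  Distance 5: (row=0, col=0), (row=1, col=1), (row=2, col=2), (row=3, col=3), (row=7, col=3), (row=8, col=2), (row=9, col=1)
  Distance 6: (row=1, col=2), (row=2, col=3), (row=8, col=3), (row=9, col=0), (row=9, col=2)
  Distance 7: (row=0, col=2), (row=1, col=3), (row=9, col=3), (row=10, col=0), (row=10, col=2)
  Distance 8: (row=0, col=3), (row=10, col=3), (row=11, col=0), (row=11, col=2)
  Distance 9: (row=11, col=1)
Total reachable: 42 (grid has 42 open cells total)

Answer: Reachable cells: 42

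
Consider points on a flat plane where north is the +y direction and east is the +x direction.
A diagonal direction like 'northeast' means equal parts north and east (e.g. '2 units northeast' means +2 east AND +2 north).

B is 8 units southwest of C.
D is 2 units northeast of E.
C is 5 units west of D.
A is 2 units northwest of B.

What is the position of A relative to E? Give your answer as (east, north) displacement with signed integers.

Place E at the origin (east=0, north=0).
  D is 2 units northeast of E: delta (east=+2, north=+2); D at (east=2, north=2).
  C is 5 units west of D: delta (east=-5, north=+0); C at (east=-3, north=2).
  B is 8 units southwest of C: delta (east=-8, north=-8); B at (east=-11, north=-6).
  A is 2 units northwest of B: delta (east=-2, north=+2); A at (east=-13, north=-4).
Therefore A relative to E: (east=-13, north=-4).

Answer: A is at (east=-13, north=-4) relative to E.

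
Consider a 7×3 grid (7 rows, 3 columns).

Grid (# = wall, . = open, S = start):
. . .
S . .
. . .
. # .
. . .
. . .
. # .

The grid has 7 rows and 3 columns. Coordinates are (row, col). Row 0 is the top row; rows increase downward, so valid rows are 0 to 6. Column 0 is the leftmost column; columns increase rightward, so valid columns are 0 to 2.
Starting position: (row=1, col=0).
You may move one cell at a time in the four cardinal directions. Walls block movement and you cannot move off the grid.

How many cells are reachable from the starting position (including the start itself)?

Answer: Reachable cells: 19

Derivation:
BFS flood-fill from (row=1, col=0):
  Distance 0: (row=1, col=0)
  Distance 1: (row=0, col=0), (row=1, col=1), (row=2, col=0)
  Distance 2: (row=0, col=1), (row=1, col=2), (row=2, col=1), (row=3, col=0)
  Distance 3: (row=0, col=2), (row=2, col=2), (row=4, col=0)
  Distance 4: (row=3, col=2), (row=4, col=1), (row=5, col=0)
  Distance 5: (row=4, col=2), (row=5, col=1), (row=6, col=0)
  Distance 6: (row=5, col=2)
  Distance 7: (row=6, col=2)
Total reachable: 19 (grid has 19 open cells total)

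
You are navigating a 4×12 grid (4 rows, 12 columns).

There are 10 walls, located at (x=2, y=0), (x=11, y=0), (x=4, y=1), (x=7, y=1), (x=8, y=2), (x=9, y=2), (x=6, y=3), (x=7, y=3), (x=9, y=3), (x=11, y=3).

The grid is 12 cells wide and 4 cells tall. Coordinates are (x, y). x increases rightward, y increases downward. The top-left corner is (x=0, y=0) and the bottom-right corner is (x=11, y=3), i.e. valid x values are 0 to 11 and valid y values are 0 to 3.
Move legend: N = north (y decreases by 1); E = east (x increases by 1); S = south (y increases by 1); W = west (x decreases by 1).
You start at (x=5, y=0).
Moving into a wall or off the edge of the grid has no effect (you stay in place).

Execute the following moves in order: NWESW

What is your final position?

Start: (x=5, y=0)
  N (north): blocked, stay at (x=5, y=0)
  W (west): (x=5, y=0) -> (x=4, y=0)
  E (east): (x=4, y=0) -> (x=5, y=0)
  S (south): (x=5, y=0) -> (x=5, y=1)
  W (west): blocked, stay at (x=5, y=1)
Final: (x=5, y=1)

Answer: Final position: (x=5, y=1)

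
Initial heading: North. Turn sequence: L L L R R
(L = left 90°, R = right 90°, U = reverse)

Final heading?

Answer: Final heading: West

Derivation:
Start: North
  L (left (90° counter-clockwise)) -> West
  L (left (90° counter-clockwise)) -> South
  L (left (90° counter-clockwise)) -> East
  R (right (90° clockwise)) -> South
  R (right (90° clockwise)) -> West
Final: West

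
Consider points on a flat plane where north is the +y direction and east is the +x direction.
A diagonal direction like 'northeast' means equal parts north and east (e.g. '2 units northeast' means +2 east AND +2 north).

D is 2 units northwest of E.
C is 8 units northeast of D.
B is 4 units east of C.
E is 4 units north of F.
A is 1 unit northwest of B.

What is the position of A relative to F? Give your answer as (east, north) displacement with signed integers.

Place F at the origin (east=0, north=0).
  E is 4 units north of F: delta (east=+0, north=+4); E at (east=0, north=4).
  D is 2 units northwest of E: delta (east=-2, north=+2); D at (east=-2, north=6).
  C is 8 units northeast of D: delta (east=+8, north=+8); C at (east=6, north=14).
  B is 4 units east of C: delta (east=+4, north=+0); B at (east=10, north=14).
  A is 1 unit northwest of B: delta (east=-1, north=+1); A at (east=9, north=15).
Therefore A relative to F: (east=9, north=15).

Answer: A is at (east=9, north=15) relative to F.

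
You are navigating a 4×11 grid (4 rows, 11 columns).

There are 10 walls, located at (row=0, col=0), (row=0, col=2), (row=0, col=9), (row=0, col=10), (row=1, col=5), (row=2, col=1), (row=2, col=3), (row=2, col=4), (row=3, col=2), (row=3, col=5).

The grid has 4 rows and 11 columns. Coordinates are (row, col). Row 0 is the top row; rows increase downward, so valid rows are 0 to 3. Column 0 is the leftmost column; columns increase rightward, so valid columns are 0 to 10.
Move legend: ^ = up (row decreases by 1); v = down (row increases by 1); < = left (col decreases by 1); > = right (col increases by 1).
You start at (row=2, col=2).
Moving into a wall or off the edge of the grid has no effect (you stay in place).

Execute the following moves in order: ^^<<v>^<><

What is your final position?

Answer: Final position: (row=1, col=0)

Derivation:
Start: (row=2, col=2)
  ^ (up): (row=2, col=2) -> (row=1, col=2)
  ^ (up): blocked, stay at (row=1, col=2)
  < (left): (row=1, col=2) -> (row=1, col=1)
  < (left): (row=1, col=1) -> (row=1, col=0)
  v (down): (row=1, col=0) -> (row=2, col=0)
  > (right): blocked, stay at (row=2, col=0)
  ^ (up): (row=2, col=0) -> (row=1, col=0)
  < (left): blocked, stay at (row=1, col=0)
  > (right): (row=1, col=0) -> (row=1, col=1)
  < (left): (row=1, col=1) -> (row=1, col=0)
Final: (row=1, col=0)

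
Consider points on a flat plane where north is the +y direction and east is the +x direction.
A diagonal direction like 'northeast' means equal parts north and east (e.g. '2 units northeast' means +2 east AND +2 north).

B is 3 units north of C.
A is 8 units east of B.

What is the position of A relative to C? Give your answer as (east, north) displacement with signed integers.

Place C at the origin (east=0, north=0).
  B is 3 units north of C: delta (east=+0, north=+3); B at (east=0, north=3).
  A is 8 units east of B: delta (east=+8, north=+0); A at (east=8, north=3).
Therefore A relative to C: (east=8, north=3).

Answer: A is at (east=8, north=3) relative to C.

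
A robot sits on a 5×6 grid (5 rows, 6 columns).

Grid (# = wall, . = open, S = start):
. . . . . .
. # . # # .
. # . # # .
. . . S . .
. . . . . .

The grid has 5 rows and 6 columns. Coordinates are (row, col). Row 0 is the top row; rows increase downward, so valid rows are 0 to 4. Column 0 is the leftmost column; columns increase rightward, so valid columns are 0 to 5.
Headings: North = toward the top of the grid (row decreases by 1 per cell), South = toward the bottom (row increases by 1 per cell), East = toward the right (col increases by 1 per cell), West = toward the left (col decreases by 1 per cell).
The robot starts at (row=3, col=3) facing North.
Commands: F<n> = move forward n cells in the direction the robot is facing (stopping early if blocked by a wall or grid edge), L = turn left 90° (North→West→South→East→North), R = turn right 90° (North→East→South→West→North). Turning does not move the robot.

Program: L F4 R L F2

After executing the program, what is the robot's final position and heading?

Answer: Final position: (row=3, col=0), facing West

Derivation:
Start: (row=3, col=3), facing North
  L: turn left, now facing West
  F4: move forward 3/4 (blocked), now at (row=3, col=0)
  R: turn right, now facing North
  L: turn left, now facing West
  F2: move forward 0/2 (blocked), now at (row=3, col=0)
Final: (row=3, col=0), facing West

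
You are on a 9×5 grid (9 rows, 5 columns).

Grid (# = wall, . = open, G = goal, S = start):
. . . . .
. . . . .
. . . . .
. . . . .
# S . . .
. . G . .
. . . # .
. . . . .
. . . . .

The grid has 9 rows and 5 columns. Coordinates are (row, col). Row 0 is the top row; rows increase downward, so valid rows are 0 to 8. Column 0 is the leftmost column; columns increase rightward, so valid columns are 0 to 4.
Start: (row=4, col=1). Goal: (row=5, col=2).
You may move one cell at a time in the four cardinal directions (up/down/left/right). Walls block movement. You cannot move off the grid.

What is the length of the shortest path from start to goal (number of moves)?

BFS from (row=4, col=1) until reaching (row=5, col=2):
  Distance 0: (row=4, col=1)
  Distance 1: (row=3, col=1), (row=4, col=2), (row=5, col=1)
  Distance 2: (row=2, col=1), (row=3, col=0), (row=3, col=2), (row=4, col=3), (row=5, col=0), (row=5, col=2), (row=6, col=1)  <- goal reached here
One shortest path (2 moves): (row=4, col=1) -> (row=4, col=2) -> (row=5, col=2)

Answer: Shortest path length: 2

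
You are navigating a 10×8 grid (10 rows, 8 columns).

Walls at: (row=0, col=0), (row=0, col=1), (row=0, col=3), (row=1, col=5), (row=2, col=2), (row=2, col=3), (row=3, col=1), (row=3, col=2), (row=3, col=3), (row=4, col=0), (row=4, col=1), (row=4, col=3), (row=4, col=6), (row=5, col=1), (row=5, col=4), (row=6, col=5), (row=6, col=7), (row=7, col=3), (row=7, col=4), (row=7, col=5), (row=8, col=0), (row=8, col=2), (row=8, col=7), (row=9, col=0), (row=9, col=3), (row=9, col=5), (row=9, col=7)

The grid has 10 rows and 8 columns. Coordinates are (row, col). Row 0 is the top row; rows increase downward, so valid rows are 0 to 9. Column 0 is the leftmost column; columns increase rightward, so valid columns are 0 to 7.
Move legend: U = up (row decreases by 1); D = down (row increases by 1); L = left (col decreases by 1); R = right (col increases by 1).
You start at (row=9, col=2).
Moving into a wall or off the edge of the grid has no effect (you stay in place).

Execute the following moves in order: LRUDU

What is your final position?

Answer: Final position: (row=9, col=2)

Derivation:
Start: (row=9, col=2)
  L (left): (row=9, col=2) -> (row=9, col=1)
  R (right): (row=9, col=1) -> (row=9, col=2)
  U (up): blocked, stay at (row=9, col=2)
  D (down): blocked, stay at (row=9, col=2)
  U (up): blocked, stay at (row=9, col=2)
Final: (row=9, col=2)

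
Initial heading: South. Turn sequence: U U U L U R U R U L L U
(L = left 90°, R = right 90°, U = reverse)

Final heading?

Answer: Final heading: West

Derivation:
Start: South
  U (U-turn (180°)) -> North
  U (U-turn (180°)) -> South
  U (U-turn (180°)) -> North
  L (left (90° counter-clockwise)) -> West
  U (U-turn (180°)) -> East
  R (right (90° clockwise)) -> South
  U (U-turn (180°)) -> North
  R (right (90° clockwise)) -> East
  U (U-turn (180°)) -> West
  L (left (90° counter-clockwise)) -> South
  L (left (90° counter-clockwise)) -> East
  U (U-turn (180°)) -> West
Final: West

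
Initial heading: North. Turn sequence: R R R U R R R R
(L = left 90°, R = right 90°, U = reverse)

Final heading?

Start: North
  R (right (90° clockwise)) -> East
  R (right (90° clockwise)) -> South
  R (right (90° clockwise)) -> West
  U (U-turn (180°)) -> East
  R (right (90° clockwise)) -> South
  R (right (90° clockwise)) -> West
  R (right (90° clockwise)) -> North
  R (right (90° clockwise)) -> East
Final: East

Answer: Final heading: East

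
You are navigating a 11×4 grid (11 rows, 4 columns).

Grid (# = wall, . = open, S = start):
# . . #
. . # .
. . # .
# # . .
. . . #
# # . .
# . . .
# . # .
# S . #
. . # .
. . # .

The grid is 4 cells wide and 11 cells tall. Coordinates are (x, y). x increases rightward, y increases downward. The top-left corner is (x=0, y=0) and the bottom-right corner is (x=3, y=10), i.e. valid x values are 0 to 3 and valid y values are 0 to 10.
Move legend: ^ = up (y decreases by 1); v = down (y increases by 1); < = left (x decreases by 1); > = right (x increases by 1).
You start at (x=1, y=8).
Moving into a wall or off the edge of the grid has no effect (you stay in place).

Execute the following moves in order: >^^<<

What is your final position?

Start: (x=1, y=8)
  > (right): (x=1, y=8) -> (x=2, y=8)
  ^ (up): blocked, stay at (x=2, y=8)
  ^ (up): blocked, stay at (x=2, y=8)
  < (left): (x=2, y=8) -> (x=1, y=8)
  < (left): blocked, stay at (x=1, y=8)
Final: (x=1, y=8)

Answer: Final position: (x=1, y=8)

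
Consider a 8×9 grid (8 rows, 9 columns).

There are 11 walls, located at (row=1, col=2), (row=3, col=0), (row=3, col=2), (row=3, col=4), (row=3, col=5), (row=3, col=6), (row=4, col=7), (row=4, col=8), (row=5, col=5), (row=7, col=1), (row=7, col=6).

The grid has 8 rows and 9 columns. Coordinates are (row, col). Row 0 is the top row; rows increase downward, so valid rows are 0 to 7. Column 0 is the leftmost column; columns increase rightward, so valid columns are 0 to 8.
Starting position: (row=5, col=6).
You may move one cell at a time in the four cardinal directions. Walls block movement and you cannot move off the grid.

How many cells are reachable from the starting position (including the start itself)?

Answer: Reachable cells: 61

Derivation:
BFS flood-fill from (row=5, col=6):
  Distance 0: (row=5, col=6)
  Distance 1: (row=4, col=6), (row=5, col=7), (row=6, col=6)
  Distance 2: (row=4, col=5), (row=5, col=8), (row=6, col=5), (row=6, col=7)
  Distance 3: (row=4, col=4), (row=6, col=4), (row=6, col=8), (row=7, col=5), (row=7, col=7)
  Distance 4: (row=4, col=3), (row=5, col=4), (row=6, col=3), (row=7, col=4), (row=7, col=8)
  Distance 5: (row=3, col=3), (row=4, col=2), (row=5, col=3), (row=6, col=2), (row=7, col=3)
  Distance 6: (row=2, col=3), (row=4, col=1), (row=5, col=2), (row=6, col=1), (row=7, col=2)
  Distance 7: (row=1, col=3), (row=2, col=2), (row=2, col=4), (row=3, col=1), (row=4, col=0), (row=5, col=1), (row=6, col=0)
  Distance 8: (row=0, col=3), (row=1, col=4), (row=2, col=1), (row=2, col=5), (row=5, col=0), (row=7, col=0)
  Distance 9: (row=0, col=2), (row=0, col=4), (row=1, col=1), (row=1, col=5), (row=2, col=0), (row=2, col=6)
  Distance 10: (row=0, col=1), (row=0, col=5), (row=1, col=0), (row=1, col=6), (row=2, col=7)
  Distance 11: (row=0, col=0), (row=0, col=6), (row=1, col=7), (row=2, col=8), (row=3, col=7)
  Distance 12: (row=0, col=7), (row=1, col=8), (row=3, col=8)
  Distance 13: (row=0, col=8)
Total reachable: 61 (grid has 61 open cells total)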